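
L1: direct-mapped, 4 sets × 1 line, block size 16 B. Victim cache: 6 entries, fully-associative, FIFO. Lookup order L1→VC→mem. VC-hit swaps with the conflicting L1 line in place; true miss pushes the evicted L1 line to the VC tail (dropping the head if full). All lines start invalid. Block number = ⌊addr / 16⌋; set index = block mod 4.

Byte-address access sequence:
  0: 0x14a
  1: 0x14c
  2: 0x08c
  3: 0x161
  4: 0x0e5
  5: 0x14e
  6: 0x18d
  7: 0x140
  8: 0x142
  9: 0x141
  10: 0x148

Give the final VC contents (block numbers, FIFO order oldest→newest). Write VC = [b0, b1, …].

0: 0x14a (blk 20, set 0) → MISS  vc=[]
1: 0x14c (blk 20, set 0) → L1-HIT  vc=[]
2: 0x8c (blk 8, set 0) → MISS  vc=[20]
3: 0x161 (blk 22, set 2) → MISS  vc=[20]
4: 0xe5 (blk 14, set 2) → MISS  vc=[20, 22]
5: 0x14e (blk 20, set 0) → VC-HIT  vc=[8, 22]
6: 0x18d (blk 24, set 0) → MISS  vc=[8, 22, 20]
7: 0x140 (blk 20, set 0) → VC-HIT  vc=[8, 22, 24]
8: 0x142 (blk 20, set 0) → L1-HIT  vc=[8, 22, 24]
9: 0x141 (blk 20, set 0) → L1-HIT  vc=[8, 22, 24]
10: 0x148 (blk 20, set 0) → L1-HIT  vc=[8, 22, 24]

VC = [8, 22, 24]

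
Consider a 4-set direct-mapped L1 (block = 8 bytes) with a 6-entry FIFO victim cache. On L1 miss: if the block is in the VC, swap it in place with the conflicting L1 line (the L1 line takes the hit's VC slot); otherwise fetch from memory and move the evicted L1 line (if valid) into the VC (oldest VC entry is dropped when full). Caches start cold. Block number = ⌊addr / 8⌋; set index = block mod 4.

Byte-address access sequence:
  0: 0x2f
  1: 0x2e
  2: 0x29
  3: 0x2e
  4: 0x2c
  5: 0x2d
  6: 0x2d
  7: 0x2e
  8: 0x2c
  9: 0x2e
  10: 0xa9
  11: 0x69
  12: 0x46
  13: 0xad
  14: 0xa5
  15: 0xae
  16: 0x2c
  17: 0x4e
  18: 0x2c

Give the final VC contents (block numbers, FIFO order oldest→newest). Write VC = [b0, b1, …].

  [0] addr=0x2f blk=5 s=1: MISS | VC []
  [1] addr=0x2e blk=5 s=1: L1-HIT | VC []
  [2] addr=0x29 blk=5 s=1: L1-HIT | VC []
  [3] addr=0x2e blk=5 s=1: L1-HIT | VC []
  [4] addr=0x2c blk=5 s=1: L1-HIT | VC []
  [5] addr=0x2d blk=5 s=1: L1-HIT | VC []
  [6] addr=0x2d blk=5 s=1: L1-HIT | VC []
  [7] addr=0x2e blk=5 s=1: L1-HIT | VC []
  [8] addr=0x2c blk=5 s=1: L1-HIT | VC []
  [9] addr=0x2e blk=5 s=1: L1-HIT | VC []
  [10] addr=0xa9 blk=21 s=1: MISS | VC [5]
  [11] addr=0x69 blk=13 s=1: MISS | VC [5, 21]
  [12] addr=0x46 blk=8 s=0: MISS | VC [5, 21]
  [13] addr=0xad blk=21 s=1: VC-HIT | VC [5, 13]
  [14] addr=0xa5 blk=20 s=0: MISS | VC [5, 13, 8]
  [15] addr=0xae blk=21 s=1: L1-HIT | VC [5, 13, 8]
  [16] addr=0x2c blk=5 s=1: VC-HIT | VC [21, 13, 8]
  [17] addr=0x4e blk=9 s=1: MISS | VC [21, 13, 8, 5]
  [18] addr=0x2c blk=5 s=1: VC-HIT | VC [21, 13, 8, 9]

VC = [21, 13, 8, 9]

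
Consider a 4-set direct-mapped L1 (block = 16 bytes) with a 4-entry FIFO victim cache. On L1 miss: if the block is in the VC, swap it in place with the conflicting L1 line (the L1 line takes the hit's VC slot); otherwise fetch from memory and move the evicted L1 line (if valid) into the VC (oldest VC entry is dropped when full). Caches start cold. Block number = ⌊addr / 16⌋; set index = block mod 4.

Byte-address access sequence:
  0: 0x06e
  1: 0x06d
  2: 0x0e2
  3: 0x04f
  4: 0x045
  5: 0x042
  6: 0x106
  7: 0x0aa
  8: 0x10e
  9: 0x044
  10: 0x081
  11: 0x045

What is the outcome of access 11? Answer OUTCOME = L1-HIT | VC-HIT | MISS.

OUTCOME = VC-HIT

0: 0x6e (blk 6, set 2) → MISS  vc=[]
1: 0x6d (blk 6, set 2) → L1-HIT  vc=[]
2: 0xe2 (blk 14, set 2) → MISS  vc=[6]
3: 0x4f (blk 4, set 0) → MISS  vc=[6]
4: 0x45 (blk 4, set 0) → L1-HIT  vc=[6]
5: 0x42 (blk 4, set 0) → L1-HIT  vc=[6]
6: 0x106 (blk 16, set 0) → MISS  vc=[6, 4]
7: 0xaa (blk 10, set 2) → MISS  vc=[6, 4, 14]
8: 0x10e (blk 16, set 0) → L1-HIT  vc=[6, 4, 14]
9: 0x44 (blk 4, set 0) → VC-HIT  vc=[6, 16, 14]
10: 0x81 (blk 8, set 0) → MISS  vc=[6, 16, 14, 4]
11: 0x45 (blk 4, set 0) → VC-HIT  vc=[6, 16, 14, 8]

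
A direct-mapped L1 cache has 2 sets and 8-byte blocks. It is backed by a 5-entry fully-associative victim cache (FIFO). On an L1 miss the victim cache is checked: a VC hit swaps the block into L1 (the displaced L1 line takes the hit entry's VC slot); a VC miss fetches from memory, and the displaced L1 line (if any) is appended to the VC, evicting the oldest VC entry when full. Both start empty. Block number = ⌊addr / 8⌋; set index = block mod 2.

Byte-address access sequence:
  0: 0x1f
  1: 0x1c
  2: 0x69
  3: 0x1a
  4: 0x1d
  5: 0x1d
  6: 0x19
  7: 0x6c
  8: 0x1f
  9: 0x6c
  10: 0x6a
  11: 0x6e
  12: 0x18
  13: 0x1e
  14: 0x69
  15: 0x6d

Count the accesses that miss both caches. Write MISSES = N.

MISSES = 2

0: 0x1f (blk 3, set 1) → MISS  vc=[]
1: 0x1c (blk 3, set 1) → L1-HIT  vc=[]
2: 0x69 (blk 13, set 1) → MISS  vc=[3]
3: 0x1a (blk 3, set 1) → VC-HIT  vc=[13]
4: 0x1d (blk 3, set 1) → L1-HIT  vc=[13]
5: 0x1d (blk 3, set 1) → L1-HIT  vc=[13]
6: 0x19 (blk 3, set 1) → L1-HIT  vc=[13]
7: 0x6c (blk 13, set 1) → VC-HIT  vc=[3]
8: 0x1f (blk 3, set 1) → VC-HIT  vc=[13]
9: 0x6c (blk 13, set 1) → VC-HIT  vc=[3]
10: 0x6a (blk 13, set 1) → L1-HIT  vc=[3]
11: 0x6e (blk 13, set 1) → L1-HIT  vc=[3]
12: 0x18 (blk 3, set 1) → VC-HIT  vc=[13]
13: 0x1e (blk 3, set 1) → L1-HIT  vc=[13]
14: 0x69 (blk 13, set 1) → VC-HIT  vc=[3]
15: 0x6d (blk 13, set 1) → L1-HIT  vc=[3]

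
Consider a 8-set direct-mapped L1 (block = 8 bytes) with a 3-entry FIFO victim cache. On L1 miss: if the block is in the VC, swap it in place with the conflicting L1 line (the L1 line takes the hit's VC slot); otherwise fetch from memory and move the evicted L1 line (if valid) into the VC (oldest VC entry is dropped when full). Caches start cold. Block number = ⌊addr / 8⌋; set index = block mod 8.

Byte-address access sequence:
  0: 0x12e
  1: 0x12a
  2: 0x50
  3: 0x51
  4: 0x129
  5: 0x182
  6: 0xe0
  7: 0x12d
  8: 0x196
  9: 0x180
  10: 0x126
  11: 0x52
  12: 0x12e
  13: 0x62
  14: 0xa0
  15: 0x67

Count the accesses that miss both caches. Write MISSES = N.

MISSES = 8

  [0] addr=0x12e blk=37 s=5: MISS | VC []
  [1] addr=0x12a blk=37 s=5: L1-HIT | VC []
  [2] addr=0x50 blk=10 s=2: MISS | VC []
  [3] addr=0x51 blk=10 s=2: L1-HIT | VC []
  [4] addr=0x129 blk=37 s=5: L1-HIT | VC []
  [5] addr=0x182 blk=48 s=0: MISS | VC []
  [6] addr=0xe0 blk=28 s=4: MISS | VC []
  [7] addr=0x12d blk=37 s=5: L1-HIT | VC []
  [8] addr=0x196 blk=50 s=2: MISS | VC [10]
  [9] addr=0x180 blk=48 s=0: L1-HIT | VC [10]
  [10] addr=0x126 blk=36 s=4: MISS | VC [10, 28]
  [11] addr=0x52 blk=10 s=2: VC-HIT | VC [50, 28]
  [12] addr=0x12e blk=37 s=5: L1-HIT | VC [50, 28]
  [13] addr=0x62 blk=12 s=4: MISS | VC [50, 28, 36]
  [14] addr=0xa0 blk=20 s=4: MISS | VC [28, 36, 12]
  [15] addr=0x67 blk=12 s=4: VC-HIT | VC [28, 36, 20]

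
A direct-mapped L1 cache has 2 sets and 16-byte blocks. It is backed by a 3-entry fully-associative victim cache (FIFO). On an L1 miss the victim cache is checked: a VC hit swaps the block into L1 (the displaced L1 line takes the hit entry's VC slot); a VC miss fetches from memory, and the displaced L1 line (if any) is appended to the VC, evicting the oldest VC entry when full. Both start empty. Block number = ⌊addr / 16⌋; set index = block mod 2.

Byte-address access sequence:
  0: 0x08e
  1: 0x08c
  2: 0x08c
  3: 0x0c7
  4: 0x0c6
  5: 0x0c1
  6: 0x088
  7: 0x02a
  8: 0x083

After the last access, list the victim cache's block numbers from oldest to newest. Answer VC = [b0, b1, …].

VC = [12, 2]

#0 0x8e→b8/s0 MISS; vc=[]
#1 0x8c→b8/s0 L1-HIT; vc=[]
#2 0x8c→b8/s0 L1-HIT; vc=[]
#3 0xc7→b12/s0 MISS; vc=[8]
#4 0xc6→b12/s0 L1-HIT; vc=[8]
#5 0xc1→b12/s0 L1-HIT; vc=[8]
#6 0x88→b8/s0 VC-HIT; vc=[12]
#7 0x2a→b2/s0 MISS; vc=[12,8]
#8 0x83→b8/s0 VC-HIT; vc=[12,2]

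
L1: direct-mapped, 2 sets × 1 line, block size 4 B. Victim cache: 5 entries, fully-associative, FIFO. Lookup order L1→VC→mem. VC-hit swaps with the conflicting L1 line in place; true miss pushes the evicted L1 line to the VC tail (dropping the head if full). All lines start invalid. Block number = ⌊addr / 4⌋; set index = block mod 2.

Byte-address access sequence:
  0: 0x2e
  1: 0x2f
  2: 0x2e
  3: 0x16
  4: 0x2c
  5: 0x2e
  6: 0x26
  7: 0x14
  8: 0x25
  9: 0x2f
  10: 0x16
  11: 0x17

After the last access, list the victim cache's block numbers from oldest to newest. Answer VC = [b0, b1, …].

0: 0x2e (blk 11, set 1) → MISS  vc=[]
1: 0x2f (blk 11, set 1) → L1-HIT  vc=[]
2: 0x2e (blk 11, set 1) → L1-HIT  vc=[]
3: 0x16 (blk 5, set 1) → MISS  vc=[11]
4: 0x2c (blk 11, set 1) → VC-HIT  vc=[5]
5: 0x2e (blk 11, set 1) → L1-HIT  vc=[5]
6: 0x26 (blk 9, set 1) → MISS  vc=[5, 11]
7: 0x14 (blk 5, set 1) → VC-HIT  vc=[9, 11]
8: 0x25 (blk 9, set 1) → VC-HIT  vc=[5, 11]
9: 0x2f (blk 11, set 1) → VC-HIT  vc=[5, 9]
10: 0x16 (blk 5, set 1) → VC-HIT  vc=[11, 9]
11: 0x17 (blk 5, set 1) → L1-HIT  vc=[11, 9]

VC = [11, 9]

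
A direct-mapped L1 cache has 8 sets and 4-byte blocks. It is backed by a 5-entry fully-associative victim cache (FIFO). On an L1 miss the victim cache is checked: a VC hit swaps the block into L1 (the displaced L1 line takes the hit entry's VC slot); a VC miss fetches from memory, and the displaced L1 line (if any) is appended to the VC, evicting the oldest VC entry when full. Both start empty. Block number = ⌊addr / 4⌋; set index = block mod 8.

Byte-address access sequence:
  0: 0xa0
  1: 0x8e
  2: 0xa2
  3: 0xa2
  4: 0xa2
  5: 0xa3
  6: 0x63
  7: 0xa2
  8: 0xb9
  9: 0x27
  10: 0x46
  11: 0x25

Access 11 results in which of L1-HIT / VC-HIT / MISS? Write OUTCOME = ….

OUTCOME = VC-HIT

#0 0xa0→b40/s0 MISS; vc=[]
#1 0x8e→b35/s3 MISS; vc=[]
#2 0xa2→b40/s0 L1-HIT; vc=[]
#3 0xa2→b40/s0 L1-HIT; vc=[]
#4 0xa2→b40/s0 L1-HIT; vc=[]
#5 0xa3→b40/s0 L1-HIT; vc=[]
#6 0x63→b24/s0 MISS; vc=[40]
#7 0xa2→b40/s0 VC-HIT; vc=[24]
#8 0xb9→b46/s6 MISS; vc=[24]
#9 0x27→b9/s1 MISS; vc=[24]
#10 0x46→b17/s1 MISS; vc=[24,9]
#11 0x25→b9/s1 VC-HIT; vc=[24,17]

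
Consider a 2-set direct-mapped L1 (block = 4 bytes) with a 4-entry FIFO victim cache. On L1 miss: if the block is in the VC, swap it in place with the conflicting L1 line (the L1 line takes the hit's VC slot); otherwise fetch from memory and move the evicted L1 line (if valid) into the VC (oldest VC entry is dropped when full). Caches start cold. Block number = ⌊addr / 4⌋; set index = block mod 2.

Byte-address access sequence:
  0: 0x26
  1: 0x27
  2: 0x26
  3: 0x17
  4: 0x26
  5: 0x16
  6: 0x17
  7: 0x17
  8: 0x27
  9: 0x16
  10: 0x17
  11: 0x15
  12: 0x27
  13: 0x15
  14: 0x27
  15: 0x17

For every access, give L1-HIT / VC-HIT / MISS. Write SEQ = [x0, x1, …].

SEQ = [MISS, L1-HIT, L1-HIT, MISS, VC-HIT, VC-HIT, L1-HIT, L1-HIT, VC-HIT, VC-HIT, L1-HIT, L1-HIT, VC-HIT, VC-HIT, VC-HIT, VC-HIT]

0: 0x26 (blk 9, set 1) → MISS  vc=[]
1: 0x27 (blk 9, set 1) → L1-HIT  vc=[]
2: 0x26 (blk 9, set 1) → L1-HIT  vc=[]
3: 0x17 (blk 5, set 1) → MISS  vc=[9]
4: 0x26 (blk 9, set 1) → VC-HIT  vc=[5]
5: 0x16 (blk 5, set 1) → VC-HIT  vc=[9]
6: 0x17 (blk 5, set 1) → L1-HIT  vc=[9]
7: 0x17 (blk 5, set 1) → L1-HIT  vc=[9]
8: 0x27 (blk 9, set 1) → VC-HIT  vc=[5]
9: 0x16 (blk 5, set 1) → VC-HIT  vc=[9]
10: 0x17 (blk 5, set 1) → L1-HIT  vc=[9]
11: 0x15 (blk 5, set 1) → L1-HIT  vc=[9]
12: 0x27 (blk 9, set 1) → VC-HIT  vc=[5]
13: 0x15 (blk 5, set 1) → VC-HIT  vc=[9]
14: 0x27 (blk 9, set 1) → VC-HIT  vc=[5]
15: 0x17 (blk 5, set 1) → VC-HIT  vc=[9]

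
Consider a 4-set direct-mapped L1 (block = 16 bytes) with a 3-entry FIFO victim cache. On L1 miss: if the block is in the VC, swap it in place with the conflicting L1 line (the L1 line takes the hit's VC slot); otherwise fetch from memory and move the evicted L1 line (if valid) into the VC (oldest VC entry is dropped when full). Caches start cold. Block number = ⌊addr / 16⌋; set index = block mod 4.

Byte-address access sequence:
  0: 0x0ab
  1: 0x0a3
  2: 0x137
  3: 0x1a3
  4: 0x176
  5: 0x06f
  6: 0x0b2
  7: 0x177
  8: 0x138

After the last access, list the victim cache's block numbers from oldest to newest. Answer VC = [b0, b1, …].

0: 0xab (blk 10, set 2) → MISS  vc=[]
1: 0xa3 (blk 10, set 2) → L1-HIT  vc=[]
2: 0x137 (blk 19, set 3) → MISS  vc=[]
3: 0x1a3 (blk 26, set 2) → MISS  vc=[10]
4: 0x176 (blk 23, set 3) → MISS  vc=[10, 19]
5: 0x6f (blk 6, set 2) → MISS  vc=[10, 19, 26]
6: 0xb2 (blk 11, set 3) → MISS  vc=[19, 26, 23]
7: 0x177 (blk 23, set 3) → VC-HIT  vc=[19, 26, 11]
8: 0x138 (blk 19, set 3) → VC-HIT  vc=[23, 26, 11]

VC = [23, 26, 11]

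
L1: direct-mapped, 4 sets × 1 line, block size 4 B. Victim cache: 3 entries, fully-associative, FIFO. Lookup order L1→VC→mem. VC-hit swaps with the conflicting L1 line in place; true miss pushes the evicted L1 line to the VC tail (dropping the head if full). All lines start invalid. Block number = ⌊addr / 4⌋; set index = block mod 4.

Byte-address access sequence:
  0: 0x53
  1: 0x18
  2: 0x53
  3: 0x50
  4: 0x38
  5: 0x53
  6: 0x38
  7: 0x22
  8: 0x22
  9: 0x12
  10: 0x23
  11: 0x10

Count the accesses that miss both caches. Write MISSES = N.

0: 0x53 (blk 20, set 0) → MISS  vc=[]
1: 0x18 (blk 6, set 2) → MISS  vc=[]
2: 0x53 (blk 20, set 0) → L1-HIT  vc=[]
3: 0x50 (blk 20, set 0) → L1-HIT  vc=[]
4: 0x38 (blk 14, set 2) → MISS  vc=[6]
5: 0x53 (blk 20, set 0) → L1-HIT  vc=[6]
6: 0x38 (blk 14, set 2) → L1-HIT  vc=[6]
7: 0x22 (blk 8, set 0) → MISS  vc=[6, 20]
8: 0x22 (blk 8, set 0) → L1-HIT  vc=[6, 20]
9: 0x12 (blk 4, set 0) → MISS  vc=[6, 20, 8]
10: 0x23 (blk 8, set 0) → VC-HIT  vc=[6, 20, 4]
11: 0x10 (blk 4, set 0) → VC-HIT  vc=[6, 20, 8]

MISSES = 5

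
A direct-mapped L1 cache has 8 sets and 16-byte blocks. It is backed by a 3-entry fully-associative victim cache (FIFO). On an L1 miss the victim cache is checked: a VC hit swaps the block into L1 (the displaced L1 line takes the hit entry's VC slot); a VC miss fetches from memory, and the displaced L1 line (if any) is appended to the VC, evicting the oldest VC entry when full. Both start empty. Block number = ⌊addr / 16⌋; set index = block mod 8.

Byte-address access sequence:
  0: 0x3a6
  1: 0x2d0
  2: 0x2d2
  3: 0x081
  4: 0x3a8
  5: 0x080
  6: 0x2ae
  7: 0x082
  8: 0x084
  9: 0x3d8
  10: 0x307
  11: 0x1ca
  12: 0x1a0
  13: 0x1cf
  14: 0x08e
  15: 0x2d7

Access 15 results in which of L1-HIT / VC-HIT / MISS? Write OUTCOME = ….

OUTCOME = VC-HIT

  [0] addr=0x3a6 blk=58 s=2: MISS | VC []
  [1] addr=0x2d0 blk=45 s=5: MISS | VC []
  [2] addr=0x2d2 blk=45 s=5: L1-HIT | VC []
  [3] addr=0x81 blk=8 s=0: MISS | VC []
  [4] addr=0x3a8 blk=58 s=2: L1-HIT | VC []
  [5] addr=0x80 blk=8 s=0: L1-HIT | VC []
  [6] addr=0x2ae blk=42 s=2: MISS | VC [58]
  [7] addr=0x82 blk=8 s=0: L1-HIT | VC [58]
  [8] addr=0x84 blk=8 s=0: L1-HIT | VC [58]
  [9] addr=0x3d8 blk=61 s=5: MISS | VC [58, 45]
  [10] addr=0x307 blk=48 s=0: MISS | VC [58, 45, 8]
  [11] addr=0x1ca blk=28 s=4: MISS | VC [58, 45, 8]
  [12] addr=0x1a0 blk=26 s=2: MISS | VC [45, 8, 42]
  [13] addr=0x1cf blk=28 s=4: L1-HIT | VC [45, 8, 42]
  [14] addr=0x8e blk=8 s=0: VC-HIT | VC [45, 48, 42]
  [15] addr=0x2d7 blk=45 s=5: VC-HIT | VC [61, 48, 42]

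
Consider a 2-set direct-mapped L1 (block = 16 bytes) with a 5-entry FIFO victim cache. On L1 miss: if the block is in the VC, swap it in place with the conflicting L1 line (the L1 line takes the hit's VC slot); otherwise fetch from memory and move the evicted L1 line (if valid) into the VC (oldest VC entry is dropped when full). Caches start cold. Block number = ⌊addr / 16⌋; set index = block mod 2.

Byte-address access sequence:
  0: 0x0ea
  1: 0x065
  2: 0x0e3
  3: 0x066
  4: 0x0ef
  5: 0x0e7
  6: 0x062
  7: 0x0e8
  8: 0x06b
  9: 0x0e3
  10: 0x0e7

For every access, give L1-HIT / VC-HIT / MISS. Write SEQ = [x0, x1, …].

SEQ = [MISS, MISS, VC-HIT, VC-HIT, VC-HIT, L1-HIT, VC-HIT, VC-HIT, VC-HIT, VC-HIT, L1-HIT]

0: 0xea (blk 14, set 0) → MISS  vc=[]
1: 0x65 (blk 6, set 0) → MISS  vc=[14]
2: 0xe3 (blk 14, set 0) → VC-HIT  vc=[6]
3: 0x66 (blk 6, set 0) → VC-HIT  vc=[14]
4: 0xef (blk 14, set 0) → VC-HIT  vc=[6]
5: 0xe7 (blk 14, set 0) → L1-HIT  vc=[6]
6: 0x62 (blk 6, set 0) → VC-HIT  vc=[14]
7: 0xe8 (blk 14, set 0) → VC-HIT  vc=[6]
8: 0x6b (blk 6, set 0) → VC-HIT  vc=[14]
9: 0xe3 (blk 14, set 0) → VC-HIT  vc=[6]
10: 0xe7 (blk 14, set 0) → L1-HIT  vc=[6]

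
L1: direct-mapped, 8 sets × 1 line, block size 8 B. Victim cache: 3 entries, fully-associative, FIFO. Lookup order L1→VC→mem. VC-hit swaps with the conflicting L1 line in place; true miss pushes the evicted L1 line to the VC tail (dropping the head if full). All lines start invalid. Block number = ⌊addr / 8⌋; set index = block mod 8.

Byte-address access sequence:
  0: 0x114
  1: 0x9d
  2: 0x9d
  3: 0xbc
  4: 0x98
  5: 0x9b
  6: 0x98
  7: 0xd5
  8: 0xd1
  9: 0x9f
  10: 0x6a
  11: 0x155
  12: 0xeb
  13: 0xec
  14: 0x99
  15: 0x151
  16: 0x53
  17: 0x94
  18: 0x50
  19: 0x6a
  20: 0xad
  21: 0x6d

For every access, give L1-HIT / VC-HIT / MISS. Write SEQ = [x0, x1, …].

  [0] addr=0x114 blk=34 s=2: MISS | VC []
  [1] addr=0x9d blk=19 s=3: MISS | VC []
  [2] addr=0x9d blk=19 s=3: L1-HIT | VC []
  [3] addr=0xbc blk=23 s=7: MISS | VC []
  [4] addr=0x98 blk=19 s=3: L1-HIT | VC []
  [5] addr=0x9b blk=19 s=3: L1-HIT | VC []
  [6] addr=0x98 blk=19 s=3: L1-HIT | VC []
  [7] addr=0xd5 blk=26 s=2: MISS | VC [34]
  [8] addr=0xd1 blk=26 s=2: L1-HIT | VC [34]
  [9] addr=0x9f blk=19 s=3: L1-HIT | VC [34]
  [10] addr=0x6a blk=13 s=5: MISS | VC [34]
  [11] addr=0x155 blk=42 s=2: MISS | VC [34, 26]
  [12] addr=0xeb blk=29 s=5: MISS | VC [34, 26, 13]
  [13] addr=0xec blk=29 s=5: L1-HIT | VC [34, 26, 13]
  [14] addr=0x99 blk=19 s=3: L1-HIT | VC [34, 26, 13]
  [15] addr=0x151 blk=42 s=2: L1-HIT | VC [34, 26, 13]
  [16] addr=0x53 blk=10 s=2: MISS | VC [26, 13, 42]
  [17] addr=0x94 blk=18 s=2: MISS | VC [13, 42, 10]
  [18] addr=0x50 blk=10 s=2: VC-HIT | VC [13, 42, 18]
  [19] addr=0x6a blk=13 s=5: VC-HIT | VC [29, 42, 18]
  [20] addr=0xad blk=21 s=5: MISS | VC [42, 18, 13]
  [21] addr=0x6d blk=13 s=5: VC-HIT | VC [42, 18, 21]

SEQ = [MISS, MISS, L1-HIT, MISS, L1-HIT, L1-HIT, L1-HIT, MISS, L1-HIT, L1-HIT, MISS, MISS, MISS, L1-HIT, L1-HIT, L1-HIT, MISS, MISS, VC-HIT, VC-HIT, MISS, VC-HIT]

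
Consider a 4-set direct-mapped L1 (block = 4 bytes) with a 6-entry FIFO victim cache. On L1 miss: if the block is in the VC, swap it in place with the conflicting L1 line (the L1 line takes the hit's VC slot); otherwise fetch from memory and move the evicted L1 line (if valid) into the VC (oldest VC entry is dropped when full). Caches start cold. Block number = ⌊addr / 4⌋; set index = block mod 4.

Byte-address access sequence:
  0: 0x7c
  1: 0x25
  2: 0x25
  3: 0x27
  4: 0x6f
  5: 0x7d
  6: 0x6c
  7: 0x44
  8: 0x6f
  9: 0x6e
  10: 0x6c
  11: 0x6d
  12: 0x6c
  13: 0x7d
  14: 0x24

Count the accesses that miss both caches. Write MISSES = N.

MISSES = 4

  [0] addr=0x7c blk=31 s=3: MISS | VC []
  [1] addr=0x25 blk=9 s=1: MISS | VC []
  [2] addr=0x25 blk=9 s=1: L1-HIT | VC []
  [3] addr=0x27 blk=9 s=1: L1-HIT | VC []
  [4] addr=0x6f blk=27 s=3: MISS | VC [31]
  [5] addr=0x7d blk=31 s=3: VC-HIT | VC [27]
  [6] addr=0x6c blk=27 s=3: VC-HIT | VC [31]
  [7] addr=0x44 blk=17 s=1: MISS | VC [31, 9]
  [8] addr=0x6f blk=27 s=3: L1-HIT | VC [31, 9]
  [9] addr=0x6e blk=27 s=3: L1-HIT | VC [31, 9]
  [10] addr=0x6c blk=27 s=3: L1-HIT | VC [31, 9]
  [11] addr=0x6d blk=27 s=3: L1-HIT | VC [31, 9]
  [12] addr=0x6c blk=27 s=3: L1-HIT | VC [31, 9]
  [13] addr=0x7d blk=31 s=3: VC-HIT | VC [27, 9]
  [14] addr=0x24 blk=9 s=1: VC-HIT | VC [27, 17]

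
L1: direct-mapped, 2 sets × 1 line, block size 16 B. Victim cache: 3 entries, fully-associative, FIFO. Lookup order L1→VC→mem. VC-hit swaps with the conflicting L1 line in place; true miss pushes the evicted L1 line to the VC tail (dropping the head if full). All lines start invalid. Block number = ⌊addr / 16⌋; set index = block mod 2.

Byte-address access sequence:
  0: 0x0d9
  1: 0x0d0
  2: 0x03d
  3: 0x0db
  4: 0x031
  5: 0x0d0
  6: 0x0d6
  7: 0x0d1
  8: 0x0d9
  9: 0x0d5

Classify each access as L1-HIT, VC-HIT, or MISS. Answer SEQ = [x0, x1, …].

0: 0xd9 (blk 13, set 1) → MISS  vc=[]
1: 0xd0 (blk 13, set 1) → L1-HIT  vc=[]
2: 0x3d (blk 3, set 1) → MISS  vc=[13]
3: 0xdb (blk 13, set 1) → VC-HIT  vc=[3]
4: 0x31 (blk 3, set 1) → VC-HIT  vc=[13]
5: 0xd0 (blk 13, set 1) → VC-HIT  vc=[3]
6: 0xd6 (blk 13, set 1) → L1-HIT  vc=[3]
7: 0xd1 (blk 13, set 1) → L1-HIT  vc=[3]
8: 0xd9 (blk 13, set 1) → L1-HIT  vc=[3]
9: 0xd5 (blk 13, set 1) → L1-HIT  vc=[3]

SEQ = [MISS, L1-HIT, MISS, VC-HIT, VC-HIT, VC-HIT, L1-HIT, L1-HIT, L1-HIT, L1-HIT]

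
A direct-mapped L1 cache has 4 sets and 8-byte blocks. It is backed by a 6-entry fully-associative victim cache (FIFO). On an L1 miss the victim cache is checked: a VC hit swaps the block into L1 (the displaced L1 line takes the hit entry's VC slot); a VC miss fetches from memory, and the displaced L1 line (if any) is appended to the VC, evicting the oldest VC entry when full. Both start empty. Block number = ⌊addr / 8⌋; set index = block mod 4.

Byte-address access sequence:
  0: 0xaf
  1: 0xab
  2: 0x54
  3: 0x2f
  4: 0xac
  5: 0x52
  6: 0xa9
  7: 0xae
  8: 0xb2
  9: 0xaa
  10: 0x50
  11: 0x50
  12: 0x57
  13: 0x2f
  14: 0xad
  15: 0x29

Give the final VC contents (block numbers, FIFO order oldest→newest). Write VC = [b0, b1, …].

VC = [21, 22]

0: 0xaf (blk 21, set 1) → MISS  vc=[]
1: 0xab (blk 21, set 1) → L1-HIT  vc=[]
2: 0x54 (blk 10, set 2) → MISS  vc=[]
3: 0x2f (blk 5, set 1) → MISS  vc=[21]
4: 0xac (blk 21, set 1) → VC-HIT  vc=[5]
5: 0x52 (blk 10, set 2) → L1-HIT  vc=[5]
6: 0xa9 (blk 21, set 1) → L1-HIT  vc=[5]
7: 0xae (blk 21, set 1) → L1-HIT  vc=[5]
8: 0xb2 (blk 22, set 2) → MISS  vc=[5, 10]
9: 0xaa (blk 21, set 1) → L1-HIT  vc=[5, 10]
10: 0x50 (blk 10, set 2) → VC-HIT  vc=[5, 22]
11: 0x50 (blk 10, set 2) → L1-HIT  vc=[5, 22]
12: 0x57 (blk 10, set 2) → L1-HIT  vc=[5, 22]
13: 0x2f (blk 5, set 1) → VC-HIT  vc=[21, 22]
14: 0xad (blk 21, set 1) → VC-HIT  vc=[5, 22]
15: 0x29 (blk 5, set 1) → VC-HIT  vc=[21, 22]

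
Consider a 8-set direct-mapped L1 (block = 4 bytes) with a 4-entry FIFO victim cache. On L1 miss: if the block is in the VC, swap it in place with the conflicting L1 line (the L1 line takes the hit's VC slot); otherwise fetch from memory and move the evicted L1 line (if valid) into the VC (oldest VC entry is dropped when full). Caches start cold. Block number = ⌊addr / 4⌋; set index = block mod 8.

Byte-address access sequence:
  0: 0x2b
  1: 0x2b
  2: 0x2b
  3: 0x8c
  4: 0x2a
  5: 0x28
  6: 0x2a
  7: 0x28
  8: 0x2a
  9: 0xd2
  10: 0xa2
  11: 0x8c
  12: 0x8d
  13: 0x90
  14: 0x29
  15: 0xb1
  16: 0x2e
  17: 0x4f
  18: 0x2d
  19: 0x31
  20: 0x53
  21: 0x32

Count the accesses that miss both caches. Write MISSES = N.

MISSES = 10

#0 0x2b→b10/s2 MISS; vc=[]
#1 0x2b→b10/s2 L1-HIT; vc=[]
#2 0x2b→b10/s2 L1-HIT; vc=[]
#3 0x8c→b35/s3 MISS; vc=[]
#4 0x2a→b10/s2 L1-HIT; vc=[]
#5 0x28→b10/s2 L1-HIT; vc=[]
#6 0x2a→b10/s2 L1-HIT; vc=[]
#7 0x28→b10/s2 L1-HIT; vc=[]
#8 0x2a→b10/s2 L1-HIT; vc=[]
#9 0xd2→b52/s4 MISS; vc=[]
#10 0xa2→b40/s0 MISS; vc=[]
#11 0x8c→b35/s3 L1-HIT; vc=[]
#12 0x8d→b35/s3 L1-HIT; vc=[]
#13 0x90→b36/s4 MISS; vc=[52]
#14 0x29→b10/s2 L1-HIT; vc=[52]
#15 0xb1→b44/s4 MISS; vc=[52,36]
#16 0x2e→b11/s3 MISS; vc=[52,36,35]
#17 0x4f→b19/s3 MISS; vc=[52,36,35,11]
#18 0x2d→b11/s3 VC-HIT; vc=[52,36,35,19]
#19 0x31→b12/s4 MISS; vc=[36,35,19,44]
#20 0x53→b20/s4 MISS; vc=[35,19,44,12]
#21 0x32→b12/s4 VC-HIT; vc=[35,19,44,20]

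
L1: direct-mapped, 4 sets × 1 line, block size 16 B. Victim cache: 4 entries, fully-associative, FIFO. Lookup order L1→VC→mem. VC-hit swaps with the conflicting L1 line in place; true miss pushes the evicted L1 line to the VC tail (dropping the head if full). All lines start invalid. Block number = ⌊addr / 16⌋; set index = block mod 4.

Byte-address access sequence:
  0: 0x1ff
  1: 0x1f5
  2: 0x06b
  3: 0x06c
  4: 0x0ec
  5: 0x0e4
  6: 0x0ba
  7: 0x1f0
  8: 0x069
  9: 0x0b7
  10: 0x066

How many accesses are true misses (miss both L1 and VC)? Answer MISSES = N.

0: 0x1ff (blk 31, set 3) → MISS  vc=[]
1: 0x1f5 (blk 31, set 3) → L1-HIT  vc=[]
2: 0x6b (blk 6, set 2) → MISS  vc=[]
3: 0x6c (blk 6, set 2) → L1-HIT  vc=[]
4: 0xec (blk 14, set 2) → MISS  vc=[6]
5: 0xe4 (blk 14, set 2) → L1-HIT  vc=[6]
6: 0xba (blk 11, set 3) → MISS  vc=[6, 31]
7: 0x1f0 (blk 31, set 3) → VC-HIT  vc=[6, 11]
8: 0x69 (blk 6, set 2) → VC-HIT  vc=[14, 11]
9: 0xb7 (blk 11, set 3) → VC-HIT  vc=[14, 31]
10: 0x66 (blk 6, set 2) → L1-HIT  vc=[14, 31]

MISSES = 4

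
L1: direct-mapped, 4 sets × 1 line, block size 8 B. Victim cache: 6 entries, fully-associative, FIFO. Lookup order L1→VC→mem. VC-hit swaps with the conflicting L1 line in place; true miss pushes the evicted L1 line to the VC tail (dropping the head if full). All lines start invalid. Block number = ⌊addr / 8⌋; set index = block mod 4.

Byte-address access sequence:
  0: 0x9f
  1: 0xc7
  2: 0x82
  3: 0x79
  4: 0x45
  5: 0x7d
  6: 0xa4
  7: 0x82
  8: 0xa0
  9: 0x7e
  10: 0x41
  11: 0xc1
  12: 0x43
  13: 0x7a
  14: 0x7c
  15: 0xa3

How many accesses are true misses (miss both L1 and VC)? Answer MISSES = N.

MISSES = 6

0: 0x9f (blk 19, set 3) → MISS  vc=[]
1: 0xc7 (blk 24, set 0) → MISS  vc=[]
2: 0x82 (blk 16, set 0) → MISS  vc=[24]
3: 0x79 (blk 15, set 3) → MISS  vc=[24, 19]
4: 0x45 (blk 8, set 0) → MISS  vc=[24, 19, 16]
5: 0x7d (blk 15, set 3) → L1-HIT  vc=[24, 19, 16]
6: 0xa4 (blk 20, set 0) → MISS  vc=[24, 19, 16, 8]
7: 0x82 (blk 16, set 0) → VC-HIT  vc=[24, 19, 20, 8]
8: 0xa0 (blk 20, set 0) → VC-HIT  vc=[24, 19, 16, 8]
9: 0x7e (blk 15, set 3) → L1-HIT  vc=[24, 19, 16, 8]
10: 0x41 (blk 8, set 0) → VC-HIT  vc=[24, 19, 16, 20]
11: 0xc1 (blk 24, set 0) → VC-HIT  vc=[8, 19, 16, 20]
12: 0x43 (blk 8, set 0) → VC-HIT  vc=[24, 19, 16, 20]
13: 0x7a (blk 15, set 3) → L1-HIT  vc=[24, 19, 16, 20]
14: 0x7c (blk 15, set 3) → L1-HIT  vc=[24, 19, 16, 20]
15: 0xa3 (blk 20, set 0) → VC-HIT  vc=[24, 19, 16, 8]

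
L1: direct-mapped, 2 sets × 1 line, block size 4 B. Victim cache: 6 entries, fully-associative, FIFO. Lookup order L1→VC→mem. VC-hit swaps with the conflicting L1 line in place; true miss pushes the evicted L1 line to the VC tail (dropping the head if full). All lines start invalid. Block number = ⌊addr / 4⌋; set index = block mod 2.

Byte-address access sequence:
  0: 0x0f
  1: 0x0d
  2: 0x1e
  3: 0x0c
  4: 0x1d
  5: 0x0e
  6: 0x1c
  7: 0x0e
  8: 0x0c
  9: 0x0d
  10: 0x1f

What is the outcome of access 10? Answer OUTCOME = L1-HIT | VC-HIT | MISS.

OUTCOME = VC-HIT

0: 0xf (blk 3, set 1) → MISS  vc=[]
1: 0xd (blk 3, set 1) → L1-HIT  vc=[]
2: 0x1e (blk 7, set 1) → MISS  vc=[3]
3: 0xc (blk 3, set 1) → VC-HIT  vc=[7]
4: 0x1d (blk 7, set 1) → VC-HIT  vc=[3]
5: 0xe (blk 3, set 1) → VC-HIT  vc=[7]
6: 0x1c (blk 7, set 1) → VC-HIT  vc=[3]
7: 0xe (blk 3, set 1) → VC-HIT  vc=[7]
8: 0xc (blk 3, set 1) → L1-HIT  vc=[7]
9: 0xd (blk 3, set 1) → L1-HIT  vc=[7]
10: 0x1f (blk 7, set 1) → VC-HIT  vc=[3]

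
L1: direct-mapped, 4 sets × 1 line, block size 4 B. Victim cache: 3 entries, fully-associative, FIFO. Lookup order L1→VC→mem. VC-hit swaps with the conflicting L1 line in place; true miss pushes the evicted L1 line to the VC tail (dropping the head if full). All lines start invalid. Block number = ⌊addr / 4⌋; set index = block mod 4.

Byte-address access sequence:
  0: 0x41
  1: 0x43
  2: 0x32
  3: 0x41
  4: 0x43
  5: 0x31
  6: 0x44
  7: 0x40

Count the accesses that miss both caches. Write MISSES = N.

#0 0x41→b16/s0 MISS; vc=[]
#1 0x43→b16/s0 L1-HIT; vc=[]
#2 0x32→b12/s0 MISS; vc=[16]
#3 0x41→b16/s0 VC-HIT; vc=[12]
#4 0x43→b16/s0 L1-HIT; vc=[12]
#5 0x31→b12/s0 VC-HIT; vc=[16]
#6 0x44→b17/s1 MISS; vc=[16]
#7 0x40→b16/s0 VC-HIT; vc=[12]

MISSES = 3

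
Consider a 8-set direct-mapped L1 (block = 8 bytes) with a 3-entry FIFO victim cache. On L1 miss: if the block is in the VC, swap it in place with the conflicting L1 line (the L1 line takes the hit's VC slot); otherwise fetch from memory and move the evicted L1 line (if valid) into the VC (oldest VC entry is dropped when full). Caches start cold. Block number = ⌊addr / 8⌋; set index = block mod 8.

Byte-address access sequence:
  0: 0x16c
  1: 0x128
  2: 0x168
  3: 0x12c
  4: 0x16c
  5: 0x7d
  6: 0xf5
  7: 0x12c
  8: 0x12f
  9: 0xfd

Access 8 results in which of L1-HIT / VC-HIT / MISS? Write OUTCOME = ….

#0 0x16c→b45/s5 MISS; vc=[]
#1 0x128→b37/s5 MISS; vc=[45]
#2 0x168→b45/s5 VC-HIT; vc=[37]
#3 0x12c→b37/s5 VC-HIT; vc=[45]
#4 0x16c→b45/s5 VC-HIT; vc=[37]
#5 0x7d→b15/s7 MISS; vc=[37]
#6 0xf5→b30/s6 MISS; vc=[37]
#7 0x12c→b37/s5 VC-HIT; vc=[45]
#8 0x12f→b37/s5 L1-HIT; vc=[45]
#9 0xfd→b31/s7 MISS; vc=[45,15]

OUTCOME = L1-HIT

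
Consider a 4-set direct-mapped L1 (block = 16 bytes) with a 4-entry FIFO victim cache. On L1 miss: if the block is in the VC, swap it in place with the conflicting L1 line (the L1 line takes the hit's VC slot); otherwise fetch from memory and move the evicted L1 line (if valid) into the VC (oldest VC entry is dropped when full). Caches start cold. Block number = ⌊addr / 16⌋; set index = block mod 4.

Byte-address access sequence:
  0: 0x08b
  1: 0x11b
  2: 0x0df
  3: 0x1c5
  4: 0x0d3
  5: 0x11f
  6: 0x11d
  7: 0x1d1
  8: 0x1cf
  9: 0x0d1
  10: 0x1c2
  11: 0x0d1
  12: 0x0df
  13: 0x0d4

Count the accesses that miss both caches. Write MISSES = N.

MISSES = 5

  [0] addr=0x8b blk=8 s=0: MISS | VC []
  [1] addr=0x11b blk=17 s=1: MISS | VC []
  [2] addr=0xdf blk=13 s=1: MISS | VC [17]
  [3] addr=0x1c5 blk=28 s=0: MISS | VC [17, 8]
  [4] addr=0xd3 blk=13 s=1: L1-HIT | VC [17, 8]
  [5] addr=0x11f blk=17 s=1: VC-HIT | VC [13, 8]
  [6] addr=0x11d blk=17 s=1: L1-HIT | VC [13, 8]
  [7] addr=0x1d1 blk=29 s=1: MISS | VC [13, 8, 17]
  [8] addr=0x1cf blk=28 s=0: L1-HIT | VC [13, 8, 17]
  [9] addr=0xd1 blk=13 s=1: VC-HIT | VC [29, 8, 17]
  [10] addr=0x1c2 blk=28 s=0: L1-HIT | VC [29, 8, 17]
  [11] addr=0xd1 blk=13 s=1: L1-HIT | VC [29, 8, 17]
  [12] addr=0xdf blk=13 s=1: L1-HIT | VC [29, 8, 17]
  [13] addr=0xd4 blk=13 s=1: L1-HIT | VC [29, 8, 17]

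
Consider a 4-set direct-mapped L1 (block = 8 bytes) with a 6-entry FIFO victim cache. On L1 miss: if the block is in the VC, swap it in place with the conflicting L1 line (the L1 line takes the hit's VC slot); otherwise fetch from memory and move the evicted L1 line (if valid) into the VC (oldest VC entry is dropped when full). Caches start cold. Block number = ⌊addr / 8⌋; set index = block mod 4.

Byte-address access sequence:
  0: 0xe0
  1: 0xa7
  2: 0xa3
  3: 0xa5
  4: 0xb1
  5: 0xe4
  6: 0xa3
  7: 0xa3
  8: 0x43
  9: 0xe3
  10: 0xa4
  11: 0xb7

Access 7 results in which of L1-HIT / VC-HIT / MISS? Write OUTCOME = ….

OUTCOME = L1-HIT

#0 0xe0→b28/s0 MISS; vc=[]
#1 0xa7→b20/s0 MISS; vc=[28]
#2 0xa3→b20/s0 L1-HIT; vc=[28]
#3 0xa5→b20/s0 L1-HIT; vc=[28]
#4 0xb1→b22/s2 MISS; vc=[28]
#5 0xe4→b28/s0 VC-HIT; vc=[20]
#6 0xa3→b20/s0 VC-HIT; vc=[28]
#7 0xa3→b20/s0 L1-HIT; vc=[28]
#8 0x43→b8/s0 MISS; vc=[28,20]
#9 0xe3→b28/s0 VC-HIT; vc=[8,20]
#10 0xa4→b20/s0 VC-HIT; vc=[8,28]
#11 0xb7→b22/s2 L1-HIT; vc=[8,28]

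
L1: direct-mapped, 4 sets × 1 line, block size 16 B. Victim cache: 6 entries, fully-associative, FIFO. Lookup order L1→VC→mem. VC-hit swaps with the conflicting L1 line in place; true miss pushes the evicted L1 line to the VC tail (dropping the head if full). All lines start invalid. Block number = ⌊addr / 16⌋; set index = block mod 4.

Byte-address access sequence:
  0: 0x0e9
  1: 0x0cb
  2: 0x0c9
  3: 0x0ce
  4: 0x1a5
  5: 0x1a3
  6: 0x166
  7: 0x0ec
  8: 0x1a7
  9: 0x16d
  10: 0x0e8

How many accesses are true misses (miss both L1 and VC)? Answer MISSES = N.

MISSES = 4

0: 0xe9 (blk 14, set 2) → MISS  vc=[]
1: 0xcb (blk 12, set 0) → MISS  vc=[]
2: 0xc9 (blk 12, set 0) → L1-HIT  vc=[]
3: 0xce (blk 12, set 0) → L1-HIT  vc=[]
4: 0x1a5 (blk 26, set 2) → MISS  vc=[14]
5: 0x1a3 (blk 26, set 2) → L1-HIT  vc=[14]
6: 0x166 (blk 22, set 2) → MISS  vc=[14, 26]
7: 0xec (blk 14, set 2) → VC-HIT  vc=[22, 26]
8: 0x1a7 (blk 26, set 2) → VC-HIT  vc=[22, 14]
9: 0x16d (blk 22, set 2) → VC-HIT  vc=[26, 14]
10: 0xe8 (blk 14, set 2) → VC-HIT  vc=[26, 22]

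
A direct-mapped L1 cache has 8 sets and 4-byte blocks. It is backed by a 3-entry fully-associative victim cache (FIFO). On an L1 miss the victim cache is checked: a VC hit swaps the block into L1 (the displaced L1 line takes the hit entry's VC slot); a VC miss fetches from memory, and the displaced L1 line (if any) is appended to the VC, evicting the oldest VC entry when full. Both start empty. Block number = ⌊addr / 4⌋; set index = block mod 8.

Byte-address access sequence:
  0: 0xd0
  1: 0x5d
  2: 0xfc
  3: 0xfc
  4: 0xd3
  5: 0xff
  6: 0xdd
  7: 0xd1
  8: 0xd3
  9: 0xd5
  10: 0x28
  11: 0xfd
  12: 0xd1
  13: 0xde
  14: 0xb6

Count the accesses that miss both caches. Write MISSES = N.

#0 0xd0→b52/s4 MISS; vc=[]
#1 0x5d→b23/s7 MISS; vc=[]
#2 0xfc→b63/s7 MISS; vc=[23]
#3 0xfc→b63/s7 L1-HIT; vc=[23]
#4 0xd3→b52/s4 L1-HIT; vc=[23]
#5 0xff→b63/s7 L1-HIT; vc=[23]
#6 0xdd→b55/s7 MISS; vc=[23,63]
#7 0xd1→b52/s4 L1-HIT; vc=[23,63]
#8 0xd3→b52/s4 L1-HIT; vc=[23,63]
#9 0xd5→b53/s5 MISS; vc=[23,63]
#10 0x28→b10/s2 MISS; vc=[23,63]
#11 0xfd→b63/s7 VC-HIT; vc=[23,55]
#12 0xd1→b52/s4 L1-HIT; vc=[23,55]
#13 0xde→b55/s7 VC-HIT; vc=[23,63]
#14 0xb6→b45/s5 MISS; vc=[23,63,53]

MISSES = 7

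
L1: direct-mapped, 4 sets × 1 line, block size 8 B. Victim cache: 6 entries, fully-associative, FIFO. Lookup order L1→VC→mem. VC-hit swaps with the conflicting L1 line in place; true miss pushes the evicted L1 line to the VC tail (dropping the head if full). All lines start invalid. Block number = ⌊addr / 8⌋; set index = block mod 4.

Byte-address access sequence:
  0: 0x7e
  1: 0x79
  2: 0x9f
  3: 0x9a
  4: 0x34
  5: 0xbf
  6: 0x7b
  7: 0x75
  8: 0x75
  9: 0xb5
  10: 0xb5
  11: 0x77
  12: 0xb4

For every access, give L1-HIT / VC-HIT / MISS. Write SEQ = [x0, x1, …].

0: 0x7e (blk 15, set 3) → MISS  vc=[]
1: 0x79 (blk 15, set 3) → L1-HIT  vc=[]
2: 0x9f (blk 19, set 3) → MISS  vc=[15]
3: 0x9a (blk 19, set 3) → L1-HIT  vc=[15]
4: 0x34 (blk 6, set 2) → MISS  vc=[15]
5: 0xbf (blk 23, set 3) → MISS  vc=[15, 19]
6: 0x7b (blk 15, set 3) → VC-HIT  vc=[23, 19]
7: 0x75 (blk 14, set 2) → MISS  vc=[23, 19, 6]
8: 0x75 (blk 14, set 2) → L1-HIT  vc=[23, 19, 6]
9: 0xb5 (blk 22, set 2) → MISS  vc=[23, 19, 6, 14]
10: 0xb5 (blk 22, set 2) → L1-HIT  vc=[23, 19, 6, 14]
11: 0x77 (blk 14, set 2) → VC-HIT  vc=[23, 19, 6, 22]
12: 0xb4 (blk 22, set 2) → VC-HIT  vc=[23, 19, 6, 14]

SEQ = [MISS, L1-HIT, MISS, L1-HIT, MISS, MISS, VC-HIT, MISS, L1-HIT, MISS, L1-HIT, VC-HIT, VC-HIT]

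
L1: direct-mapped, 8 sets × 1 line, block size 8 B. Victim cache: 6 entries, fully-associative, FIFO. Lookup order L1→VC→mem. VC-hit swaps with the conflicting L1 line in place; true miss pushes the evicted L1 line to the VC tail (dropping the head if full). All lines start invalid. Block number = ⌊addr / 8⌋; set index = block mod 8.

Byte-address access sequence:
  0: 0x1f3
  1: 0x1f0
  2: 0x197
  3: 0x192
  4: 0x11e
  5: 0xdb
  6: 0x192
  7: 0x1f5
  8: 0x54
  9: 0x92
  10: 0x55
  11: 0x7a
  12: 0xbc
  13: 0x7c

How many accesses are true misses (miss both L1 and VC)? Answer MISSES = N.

  [0] addr=0x1f3 blk=62 s=6: MISS | VC []
  [1] addr=0x1f0 blk=62 s=6: L1-HIT | VC []
  [2] addr=0x197 blk=50 s=2: MISS | VC []
  [3] addr=0x192 blk=50 s=2: L1-HIT | VC []
  [4] addr=0x11e blk=35 s=3: MISS | VC []
  [5] addr=0xdb blk=27 s=3: MISS | VC [35]
  [6] addr=0x192 blk=50 s=2: L1-HIT | VC [35]
  [7] addr=0x1f5 blk=62 s=6: L1-HIT | VC [35]
  [8] addr=0x54 blk=10 s=2: MISS | VC [35, 50]
  [9] addr=0x92 blk=18 s=2: MISS | VC [35, 50, 10]
  [10] addr=0x55 blk=10 s=2: VC-HIT | VC [35, 50, 18]
  [11] addr=0x7a blk=15 s=7: MISS | VC [35, 50, 18]
  [12] addr=0xbc blk=23 s=7: MISS | VC [35, 50, 18, 15]
  [13] addr=0x7c blk=15 s=7: VC-HIT | VC [35, 50, 18, 23]

MISSES = 8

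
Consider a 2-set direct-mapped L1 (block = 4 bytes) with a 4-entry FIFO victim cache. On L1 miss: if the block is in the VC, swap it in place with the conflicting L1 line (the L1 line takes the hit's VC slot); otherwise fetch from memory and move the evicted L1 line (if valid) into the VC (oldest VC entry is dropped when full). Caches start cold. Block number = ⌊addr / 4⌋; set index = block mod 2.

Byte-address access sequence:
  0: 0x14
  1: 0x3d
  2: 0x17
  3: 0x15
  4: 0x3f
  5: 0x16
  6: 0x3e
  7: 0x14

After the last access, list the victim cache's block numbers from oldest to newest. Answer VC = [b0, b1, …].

  [0] addr=0x14 blk=5 s=1: MISS | VC []
  [1] addr=0x3d blk=15 s=1: MISS | VC [5]
  [2] addr=0x17 blk=5 s=1: VC-HIT | VC [15]
  [3] addr=0x15 blk=5 s=1: L1-HIT | VC [15]
  [4] addr=0x3f blk=15 s=1: VC-HIT | VC [5]
  [5] addr=0x16 blk=5 s=1: VC-HIT | VC [15]
  [6] addr=0x3e blk=15 s=1: VC-HIT | VC [5]
  [7] addr=0x14 blk=5 s=1: VC-HIT | VC [15]

VC = [15]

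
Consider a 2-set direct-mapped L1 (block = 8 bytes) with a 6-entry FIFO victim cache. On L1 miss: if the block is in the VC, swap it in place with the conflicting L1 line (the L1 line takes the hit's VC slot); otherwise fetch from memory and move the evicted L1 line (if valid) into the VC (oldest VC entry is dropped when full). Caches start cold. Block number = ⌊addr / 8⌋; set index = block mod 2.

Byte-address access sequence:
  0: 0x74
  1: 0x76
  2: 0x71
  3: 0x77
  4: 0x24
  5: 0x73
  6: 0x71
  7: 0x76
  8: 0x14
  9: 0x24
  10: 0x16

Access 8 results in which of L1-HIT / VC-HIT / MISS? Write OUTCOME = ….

  [0] addr=0x74 blk=14 s=0: MISS | VC []
  [1] addr=0x76 blk=14 s=0: L1-HIT | VC []
  [2] addr=0x71 blk=14 s=0: L1-HIT | VC []
  [3] addr=0x77 blk=14 s=0: L1-HIT | VC []
  [4] addr=0x24 blk=4 s=0: MISS | VC [14]
  [5] addr=0x73 blk=14 s=0: VC-HIT | VC [4]
  [6] addr=0x71 blk=14 s=0: L1-HIT | VC [4]
  [7] addr=0x76 blk=14 s=0: L1-HIT | VC [4]
  [8] addr=0x14 blk=2 s=0: MISS | VC [4, 14]
  [9] addr=0x24 blk=4 s=0: VC-HIT | VC [2, 14]
  [10] addr=0x16 blk=2 s=0: VC-HIT | VC [4, 14]

OUTCOME = MISS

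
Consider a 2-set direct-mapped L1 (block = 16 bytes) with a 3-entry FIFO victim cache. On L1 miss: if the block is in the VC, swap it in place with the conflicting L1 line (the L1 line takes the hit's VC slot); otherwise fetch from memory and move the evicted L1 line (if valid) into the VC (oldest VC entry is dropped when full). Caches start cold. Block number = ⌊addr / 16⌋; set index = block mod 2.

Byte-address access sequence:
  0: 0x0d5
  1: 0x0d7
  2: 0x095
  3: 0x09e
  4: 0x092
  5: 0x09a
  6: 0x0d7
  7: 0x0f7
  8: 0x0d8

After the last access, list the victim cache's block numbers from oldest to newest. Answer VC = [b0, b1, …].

VC = [9, 15]

0: 0xd5 (blk 13, set 1) → MISS  vc=[]
1: 0xd7 (blk 13, set 1) → L1-HIT  vc=[]
2: 0x95 (blk 9, set 1) → MISS  vc=[13]
3: 0x9e (blk 9, set 1) → L1-HIT  vc=[13]
4: 0x92 (blk 9, set 1) → L1-HIT  vc=[13]
5: 0x9a (blk 9, set 1) → L1-HIT  vc=[13]
6: 0xd7 (blk 13, set 1) → VC-HIT  vc=[9]
7: 0xf7 (blk 15, set 1) → MISS  vc=[9, 13]
8: 0xd8 (blk 13, set 1) → VC-HIT  vc=[9, 15]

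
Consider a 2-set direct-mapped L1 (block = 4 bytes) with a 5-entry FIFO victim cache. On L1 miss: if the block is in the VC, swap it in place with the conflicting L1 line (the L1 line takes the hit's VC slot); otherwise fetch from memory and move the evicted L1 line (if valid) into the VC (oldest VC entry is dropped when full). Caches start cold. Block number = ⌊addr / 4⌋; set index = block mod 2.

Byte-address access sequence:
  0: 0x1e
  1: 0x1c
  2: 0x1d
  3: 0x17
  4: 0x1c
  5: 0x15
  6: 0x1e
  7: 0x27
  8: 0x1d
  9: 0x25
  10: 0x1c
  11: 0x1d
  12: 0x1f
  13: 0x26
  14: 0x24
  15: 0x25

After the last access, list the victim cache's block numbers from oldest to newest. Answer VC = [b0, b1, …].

VC = [5, 7]

0: 0x1e (blk 7, set 1) → MISS  vc=[]
1: 0x1c (blk 7, set 1) → L1-HIT  vc=[]
2: 0x1d (blk 7, set 1) → L1-HIT  vc=[]
3: 0x17 (blk 5, set 1) → MISS  vc=[7]
4: 0x1c (blk 7, set 1) → VC-HIT  vc=[5]
5: 0x15 (blk 5, set 1) → VC-HIT  vc=[7]
6: 0x1e (blk 7, set 1) → VC-HIT  vc=[5]
7: 0x27 (blk 9, set 1) → MISS  vc=[5, 7]
8: 0x1d (blk 7, set 1) → VC-HIT  vc=[5, 9]
9: 0x25 (blk 9, set 1) → VC-HIT  vc=[5, 7]
10: 0x1c (blk 7, set 1) → VC-HIT  vc=[5, 9]
11: 0x1d (blk 7, set 1) → L1-HIT  vc=[5, 9]
12: 0x1f (blk 7, set 1) → L1-HIT  vc=[5, 9]
13: 0x26 (blk 9, set 1) → VC-HIT  vc=[5, 7]
14: 0x24 (blk 9, set 1) → L1-HIT  vc=[5, 7]
15: 0x25 (blk 9, set 1) → L1-HIT  vc=[5, 7]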